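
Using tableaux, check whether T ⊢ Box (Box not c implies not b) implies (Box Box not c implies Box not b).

Valid

Tableau for the negation not (Box (Box not c implies not b) implies (Box Box not c implies Box not b)):
1. not (Box (Box not c implies not b) implies (Box Box not c implies Box not b)), 0
2. Box (Box not c implies not b), 0
3. not (Box Box not c implies Box not b), 0
4. Box Box not c, 0
5. not Box not b, 0
6. Box not c implies not b, 0
7. Box not c, 0
8. not c, 0
9. not Box not c, 0
10. b, 1
11. Box not c implies not b, 1
12. Box not c, 1
13. not c, 1
14. not Box not c, 1
15. c, 2
16. Box not c implies not b, 2
17. Box not c, 2
18. not c, 2
Accessibility: 0R0, 0R1, 0R2, 1R1, 2R2
Branch closes: c and not c both at 2.
All branches of the negation close; one closing branch shown above.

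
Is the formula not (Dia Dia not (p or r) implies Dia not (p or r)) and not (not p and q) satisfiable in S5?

Unsatisfiable

1. not (Dia Dia not (p or r) implies Dia not (p or r)) and not (not p and q), w0
2. not (Dia Dia not (p or r) implies Dia not (p or r)), w0
3. not (not p and q), w0
4. Dia Dia not (p or r), w0
5. not Dia not (p or r), w0
6. p or r, w0
7. not q, w0
8. r, w0
9. Dia not (p or r), w1
10. p or r, w1
11. r, w1
12. not (p or r), w2
13. not p, w2
14. not r, w2
15. p or r, w2
16. r, w2
Accessibility: w0Rw0, w0Rw1, w0Rw2, w1Rw0, w1Rw1, w1Rw2, w2Rw0, w2Rw1, w2Rw2
Branch closes: r and not r both at w2.
Every branch closes; the branch above is one of them.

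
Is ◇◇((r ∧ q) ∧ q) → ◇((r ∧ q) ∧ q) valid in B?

Not valid

Tableau for the negation ¬(◇◇((r ∧ q) ∧ q) → ◇((r ∧ q) ∧ q)):
1. ¬(◇◇((r ∧ q) ∧ q) → ◇((r ∧ q) ∧ q)), u
2. ◇◇((r ∧ q) ∧ q), u   [¬→-rule on 1]
3. ¬◇((r ∧ q) ∧ q), u   [¬→-rule on 1]
4. ¬((r ∧ q) ∧ q), u   [¬◇-rule on 3 via uRu]
5. ¬q, u   [¬∧-rule on 4 (branches; this branch)]
6. ◇((r ∧ q) ∧ q), v   [◇-rule on 2: fresh world v, uRv]
7. ¬((r ∧ q) ∧ q), v   [¬◇-rule on 3 via uRv]
8. ¬q, v   [¬∧-rule on 7 (branches; this branch)]
9. (r ∧ q) ∧ q, w   [◇-rule on 6: fresh world w, vRw]
10. r ∧ q, w   [∧-rule on 9]
11. q, w   [∧-rule on 9]
12. r, w   [∧-rule on 10]
Accessibility: uRu, uRv, vRu, vRv, vRw, wRv, wRw
The negation has an open branch (countermodel exists).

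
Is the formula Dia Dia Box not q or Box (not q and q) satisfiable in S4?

Satisfiable

1. Dia Dia Box not q or Box (not q and q), 0
2. Dia Dia Box not q, 0   [or-rule on 1 (branches; this branch)]
3. Dia Box not q, 1   [Dia-rule on 2: fresh world 1, 0R1]
4. Box not q, 2   [Dia-rule on 3: fresh world 2, 1R2]
5. not q, 2   [Box-rule on 4 via 2R2]
Accessibility: 0R0, 0R1, 0R2, 1R1, 1R2, 2R2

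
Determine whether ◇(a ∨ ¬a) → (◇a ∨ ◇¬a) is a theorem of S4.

Yes, valid

Tableau for the negation ¬(◇(a ∨ ¬a) → (◇a ∨ ◇¬a)):
1. ¬(◇(a ∨ ¬a) → (◇a ∨ ◇¬a)), w0
2. ◇(a ∨ ¬a), w0
3. ¬(◇a ∨ ◇¬a), w0
4. ¬◇a, w0
5. ¬◇¬a, w0
6. ¬a, w0
7. a, w0
Accessibility: w0Rw0
Branch closes: a and ¬a both at w0.
Every branch of the negation's tableau closes; the branch above is one of them.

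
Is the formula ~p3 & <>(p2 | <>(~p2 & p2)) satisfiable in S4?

Satisfiable (open branch found)

1. ~p3 & <>(p2 | <>(~p2 & p2)), u
2. ~p3, u   [&-rule on 1]
3. <>(p2 | <>(~p2 & p2)), u   [&-rule on 1]
4. p2 | <>(~p2 & p2), v   [<>-rule on 3: fresh world v, uRv]
5. p2, v   [|-rule on 4 (branches; this branch)]
Accessibility: uRu, uRv, vRv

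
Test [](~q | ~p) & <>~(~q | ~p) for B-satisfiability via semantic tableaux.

Unsatisfiable (every branch closes)

1. [](~q | ~p) & <>~(~q | ~p), u
2. [](~q | ~p), u
3. <>~(~q | ~p), u
4. ~q | ~p, u
5. ~p, u
6. ~(~q | ~p), v
7. q, v
8. p, v
9. ~q | ~p, v
10. ~p, v
Accessibility: uRu, uRv, vRu, vRv
Branch closes: p and ~p both at v.
All branches of the tableau close; one closing branch shown above.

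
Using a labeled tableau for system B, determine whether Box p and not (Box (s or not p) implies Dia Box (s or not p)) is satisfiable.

1. Box p and not (Box (s or not p) implies Dia Box (s or not p)), w0
2. Box p, w0   [and-rule on 1]
3. not (Box (s or not p) implies Dia Box (s or not p)), w0   [and-rule on 1]
4. Box (s or not p), w0   [neg-implies-rule on 3]
5. not Dia Box (s or not p), w0   [neg-implies-rule on 3]
6. p, w0   [Box-rule on 2 via w0Rw0]
7. s or not p, w0   [Box-rule on 4 via w0Rw0]
8. not Box (s or not p), w0   [neg-Dia-rule on 5 via w0Rw0]
9. s, w0   [or-rule on 7 (branches; this branch)]
10. not (s or not p), w1   [neg-Box-rule on 8: fresh world w1, w0Rw1]
11. not s, w1   [neg-or-rule on 10]
12. p, w1   [neg-or-rule on 10]
13. s or not p, w1   [Box-rule on 4 via w0Rw1]
14. not Box (s or not p), w1   [neg-Dia-rule on 5 via w0Rw1]
15. not p, w1   [or-rule on 13 (branches; this branch)]
Accessibility: w0Rw0, w0Rw1, w1Rw0, w1Rw1
Branch closes: p and not p both at w1.
Every branch closes; the branch above is one of them.

Unsatisfiable (every branch closes)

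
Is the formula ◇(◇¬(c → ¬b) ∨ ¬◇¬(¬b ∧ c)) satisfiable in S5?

Yes, satisfiable

1. ◇(◇¬(c → ¬b) ∨ ¬◇¬(¬b ∧ c)), u
2. ◇¬(c → ¬b) ∨ ¬◇¬(¬b ∧ c), v
3. ¬◇¬(¬b ∧ c), v
4. ¬b ∧ c, u
5. ¬b, u
6. c, u
7. ¬b ∧ c, v
8. ¬b, v
9. c, v
Accessibility: uRu, uRv, vRu, vRv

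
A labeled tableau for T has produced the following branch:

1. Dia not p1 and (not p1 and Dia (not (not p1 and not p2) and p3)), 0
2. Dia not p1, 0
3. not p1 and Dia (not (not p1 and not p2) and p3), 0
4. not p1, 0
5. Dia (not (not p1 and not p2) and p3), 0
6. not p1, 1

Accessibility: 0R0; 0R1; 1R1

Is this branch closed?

Open

No atom appears with both signs at the same world.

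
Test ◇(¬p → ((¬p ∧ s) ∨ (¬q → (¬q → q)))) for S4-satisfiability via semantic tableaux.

Satisfiable (open branch found)

1. ◇(¬p → ((¬p ∧ s) ∨ (¬q → (¬q → q)))), 0
2. ¬p → ((¬p ∧ s) ∨ (¬q → (¬q → q))), 1
3. (¬p ∧ s) ∨ (¬q → (¬q → q)), 1
4. ¬q → (¬q → q), 1
5. ¬q → q, 1
6. q, 1
Accessibility: 0R0, 0R1, 1R1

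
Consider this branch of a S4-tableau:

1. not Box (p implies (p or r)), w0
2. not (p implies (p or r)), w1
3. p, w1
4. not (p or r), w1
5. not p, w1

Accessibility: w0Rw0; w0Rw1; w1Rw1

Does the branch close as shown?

Closed

Both p and not p appear at w1.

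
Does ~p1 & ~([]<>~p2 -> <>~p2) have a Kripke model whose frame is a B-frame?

Unsatisfiable (every branch closes)

1. ~p1 & ~([]<>~p2 -> <>~p2), w0
2. ~p1, w0
3. ~([]<>~p2 -> <>~p2), w0
4. []<>~p2, w0
5. ~<>~p2, w0
6. <>~p2, w0
7. p2, w0
8. ~p2, w1
9. <>~p2, w1
10. p2, w1
Accessibility: w0Rw0, w0Rw1, w1Rw0, w1Rw1
Branch closes: p2 and ~p2 both at w1.
All branches of the tableau close; one closing branch shown above.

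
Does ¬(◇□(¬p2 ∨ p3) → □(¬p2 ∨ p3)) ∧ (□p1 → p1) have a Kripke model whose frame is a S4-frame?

1. ¬(◇□(¬p2 ∨ p3) → □(¬p2 ∨ p3)) ∧ (□p1 → p1), w0
2. ¬(◇□(¬p2 ∨ p3) → □(¬p2 ∨ p3)), w0
3. □p1 → p1, w0
4. ◇□(¬p2 ∨ p3), w0
5. ¬□(¬p2 ∨ p3), w0
6. p1, w0
7. □(¬p2 ∨ p3), w1
8. ¬p2 ∨ p3, w1
9. p3, w1
10. ¬(¬p2 ∨ p3), w2
11. p2, w2
12. ¬p3, w2
Accessibility: w0Rw0, w0Rw1, w0Rw2, w1Rw1, w2Rw2

Satisfiable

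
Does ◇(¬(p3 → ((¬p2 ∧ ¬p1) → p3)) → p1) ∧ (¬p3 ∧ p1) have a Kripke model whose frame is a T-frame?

1. ◇(¬(p3 → ((¬p2 ∧ ¬p1) → p3)) → p1) ∧ (¬p3 ∧ p1), w0
2. ◇(¬(p3 → ((¬p2 ∧ ¬p1) → p3)) → p1), w0
3. ¬p3 ∧ p1, w0
4. ¬p3, w0
5. p1, w0
6. ¬(p3 → ((¬p2 ∧ ¬p1) → p3)) → p1, w1
7. p1, w1
Accessibility: w0Rw0, w0Rw1, w1Rw1

Yes, satisfiable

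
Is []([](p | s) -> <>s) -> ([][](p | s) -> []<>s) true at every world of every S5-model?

Valid in S5

Tableau for the negation ~([]([](p | s) -> <>s) -> ([][](p | s) -> []<>s)):
1. ~([]([](p | s) -> <>s) -> ([][](p | s) -> []<>s)), 0
2. []([](p | s) -> <>s), 0
3. ~([][](p | s) -> []<>s), 0
4. [][](p | s), 0
5. ~[]<>s, 0
6. [](p | s) -> <>s, 0
7. [](p | s), 0
8. p | s, 0
9. ~[](p | s), 0
10. p, 0
11. ~<>s, 1
12. [](p | s) -> <>s, 1
13. [](p | s), 1
14. p | s, 1
15. ~s, 0
16. ~s, 1
17. <>s, 1
18. p, 1
19. ~(p | s), 2
20. ~p, 2
21. ~s, 2
22. [](p | s) -> <>s, 2
23. [](p | s), 2
24. p | s, 2
25. <>s, 2
26. s, 2
Accessibility: 0R0, 0R1, 0R2, 1R0, 1R1, 1R2, 2R0, 2R1, 2R2
Branch closes: s and ~s both at 2.
All branches of the negation close; one closing branch shown above.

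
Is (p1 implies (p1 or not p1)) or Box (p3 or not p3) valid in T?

Tableau for the negation not ((p1 implies (p1 or not p1)) or Box (p3 or not p3)):
1. not ((p1 implies (p1 or not p1)) or Box (p3 or not p3)), u
2. not (p1 implies (p1 or not p1)), u   [neg-or-rule on 1]
3. not Box (p3 or not p3), u   [neg-or-rule on 1]
4. p1, u   [neg-implies-rule on 2]
5. not (p1 or not p1), u   [neg-implies-rule on 2]
6. not p1, u   [neg-or-rule on 5]
Accessibility: uRu
Branch closes: p1 and not p1 both at u.
All branches of the negation close; one closing branch shown above.

Valid in T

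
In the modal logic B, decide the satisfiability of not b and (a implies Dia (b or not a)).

Satisfiable

1. not b and (a implies Dia (b or not a)), 0
2. not b, 0
3. a implies Dia (b or not a), 0
4. Dia (b or not a), 0
5. b or not a, 1
6. not a, 1
Accessibility: 0R0, 0R1, 1R0, 1R1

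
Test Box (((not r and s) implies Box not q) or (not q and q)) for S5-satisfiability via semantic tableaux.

Yes, satisfiable

1. Box (((not r and s) implies Box not q) or (not q and q)), w0
2. ((not r and s) implies Box not q) or (not q and q), w0
3. (not r and s) implies Box not q, w0
4. Box not q, w0
5. not q, w0
Accessibility: w0Rw0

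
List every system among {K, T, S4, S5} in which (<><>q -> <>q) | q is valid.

S4-tableau for the negation ~((<><>q -> <>q) | q):
1. ~((<><>q -> <>q) | q), u
2. ~(<><>q -> <>q), u
3. ~q, u
4. <><>q, u
5. ~<>q, u
6. <>q, v
7. ~q, v
8. q, w
9. ~q, w
Accessibility: uRu, uRv, uRw, vRv, vRw, wRw
Branch closes: q and ~q both at w.
Every branch closes (one shown): valid in S4, hence also in S5 (every theorem of S4 is a theorem of S5).
T-tableau for the negation ~((<><>q -> <>q) | q):
1. ~((<><>q -> <>q) | q), u
2. ~(<><>q -> <>q), u
3. ~q, u
4. <><>q, u
5. ~<>q, u
6. <>q, v
7. ~q, v
8. q, w
Accessibility: uRu, uRv, vRv, vRw, wRw
Complete open branch: countermodel on a T-frame, so not valid in T, nor in K (the same frame is also a K-frame).

S4, S5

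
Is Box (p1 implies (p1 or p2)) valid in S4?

Tableau for the negation not Box (p1 implies (p1 or p2)):
1. not Box (p1 implies (p1 or p2)), w0
2. not (p1 implies (p1 or p2)), w1
3. p1, w1
4. not (p1 or p2), w1
5. not p1, w1
6. not p2, w1
Accessibility: w0Rw0, w0Rw1, w1Rw1
Branch closes: p1 and not p1 both at w1.
All branches of the negation close; one closing branch shown above.

Valid in S4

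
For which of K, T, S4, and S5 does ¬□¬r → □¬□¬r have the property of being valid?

S5-tableau for the negation ¬(¬□¬r → □¬□¬r):
1. ¬(¬□¬r → □¬□¬r), 0
2. ¬□¬r, 0
3. ¬□¬□¬r, 0
4. r, 1
5. □¬r, 2
6. ¬r, 0
7. ¬r, 1
Accessibility: 0R0, 0R1, 0R2, 1R0, 1R1, 1R2, 2R0, 2R1, 2R2
Branch closes: r and ¬r both at 1.
Every branch closes (one shown): valid in S5.
S4-tableau for the negation ¬(¬□¬r → □¬□¬r):
1. ¬(¬□¬r → □¬□¬r), 0
2. ¬□¬r, 0
3. ¬□¬□¬r, 0
4. r, 1
5. □¬r, 2
6. ¬r, 2
Accessibility: 0R0, 0R1, 0R2, 1R1, 2R2
Complete open branch: countermodel on an S4-frame, so not valid in S4, nor in K, T (the same frame is also a K-frame and a T-frame).

S5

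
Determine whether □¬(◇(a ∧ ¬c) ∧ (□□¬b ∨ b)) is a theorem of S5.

Tableau for the negation ¬□¬(◇(a ∧ ¬c) ∧ (□□¬b ∨ b)):
1. ¬□¬(◇(a ∧ ¬c) ∧ (□□¬b ∨ b)), w0
2. ◇(a ∧ ¬c) ∧ (□□¬b ∨ b), w1   [¬□-rule on 1: fresh world w1, w0Rw1]
3. ◇(a ∧ ¬c), w1   [∧-rule on 2]
4. □□¬b ∨ b, w1   [∧-rule on 2]
5. b, w1   [∨-rule on 4 (branches; this branch)]
6. a ∧ ¬c, w2   [◇-rule on 3: fresh world w2, w1Rw2]
7. a, w2   [∧-rule on 6]
8. ¬c, w2   [∧-rule on 6]
Accessibility: w0Rw0, w0Rw1, w0Rw2, w1Rw0, w1Rw1, w1Rw2, w2Rw0, w2Rw1, w2Rw2
The negation has an open branch (countermodel exists).

No, not valid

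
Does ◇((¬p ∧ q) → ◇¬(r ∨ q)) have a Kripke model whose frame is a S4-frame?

Satisfiable (open branch found)

1. ◇((¬p ∧ q) → ◇¬(r ∨ q)), w0
2. (¬p ∧ q) → ◇¬(r ∨ q), w1
3. ◇¬(r ∨ q), w1
4. ¬(r ∨ q), w2
5. ¬r, w2
6. ¬q, w2
Accessibility: w0Rw0, w0Rw1, w0Rw2, w1Rw1, w1Rw2, w2Rw2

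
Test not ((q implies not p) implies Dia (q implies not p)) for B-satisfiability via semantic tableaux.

1. not ((q implies not p) implies Dia (q implies not p)), 0
2. q implies not p, 0
3. not Dia (q implies not p), 0
4. not (q implies not p), 0
5. q, 0
6. p, 0
7. not p, 0
Accessibility: 0R0
Branch closes: p and not p both at 0.
Every branch closes; the branch above is one of them.

Unsatisfiable (every branch closes)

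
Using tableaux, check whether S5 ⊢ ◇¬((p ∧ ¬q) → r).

Tableau for the negation ¬◇¬((p ∧ ¬q) → r):
1. ¬◇¬((p ∧ ¬q) → r), 0
2. (p ∧ ¬q) → r, 0
3. r, 0
Accessibility: 0R0
The negation has an open branch (countermodel exists).

No, not valid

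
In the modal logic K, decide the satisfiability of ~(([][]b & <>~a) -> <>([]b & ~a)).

Unsatisfiable (every branch closes)

1. ~(([][]b & <>~a) -> <>([]b & ~a)), 0
2. [][]b & <>~a, 0   [~->-rule on 1]
3. ~<>([]b & ~a), 0   [~->-rule on 1]
4. [][]b, 0   [&-rule on 2]
5. <>~a, 0   [&-rule on 2]
6. ~a, 1   [<>-rule on 5: fresh world 1, 0R1]
7. ~([]b & ~a), 1   [~<>-rule on 3 via 0R1]
8. []b, 1   [[]-rule on 4 via 0R1]
9. ~[]b, 1   [~&-rule on 7 (branches; this branch)]
10. ~b, 2   [~[]-rule on 9: fresh world 2, 1R2]
11. b, 2   [[]-rule on 8 via 1R2]
Accessibility: 0R1, 1R2
Branch closes: b and ~b both at 2.
(One branch shown.) All branches close.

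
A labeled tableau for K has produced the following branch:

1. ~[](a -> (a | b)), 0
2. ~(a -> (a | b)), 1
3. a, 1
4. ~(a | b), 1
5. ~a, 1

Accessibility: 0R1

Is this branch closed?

Both a and ~a appear at 1.

Yes, closed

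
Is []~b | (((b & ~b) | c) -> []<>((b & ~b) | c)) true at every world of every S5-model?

Tableau for the negation ~([]~b | (((b & ~b) | c) -> []<>((b & ~b) | c))):
1. ~([]~b | (((b & ~b) | c) -> []<>((b & ~b) | c))), u
2. ~[]~b, u
3. ~(((b & ~b) | c) -> []<>((b & ~b) | c)), u
4. (b & ~b) | c, u
5. ~[]<>((b & ~b) | c), u
6. c, u
7. b, v
8. ~<>((b & ~b) | c), w
9. ~((b & ~b) | c), u
10. ~(b & ~b), u
11. ~c, u
Accessibility: uRu, uRv, uRw, vRu, vRv, vRw, wRu, wRv, wRw
Branch closes: c and ~c both at u.
All branches of the negation close; one closing branch shown above.

Valid in S5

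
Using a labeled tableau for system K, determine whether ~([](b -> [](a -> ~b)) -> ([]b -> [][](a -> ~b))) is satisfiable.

1. ~([](b -> [](a -> ~b)) -> ([]b -> [][](a -> ~b))), w0
2. [](b -> [](a -> ~b)), w0
3. ~([]b -> [][](a -> ~b)), w0
4. []b, w0
5. ~[][](a -> ~b), w0
6. ~[](a -> ~b), w1
7. b -> [](a -> ~b), w1
8. b, w1
9. [](a -> ~b), w1
10. ~(a -> ~b), w2
11. a, w2
12. b, w2
13. a -> ~b, w2
14. ~b, w2
Accessibility: w0Rw1, w1Rw2
Branch closes: b and ~b both at w2.
Every branch closes; the branch above is one of them.

Unsatisfiable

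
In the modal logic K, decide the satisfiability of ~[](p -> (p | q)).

1. ~[](p -> (p | q)), w0
2. ~(p -> (p | q)), w1
3. p, w1
4. ~(p | q), w1
5. ~p, w1
6. ~q, w1
Accessibility: w0Rw1
Branch closes: p and ~p both at w1.
Every branch closes; the branch above is one of them.

Unsatisfiable (every branch closes)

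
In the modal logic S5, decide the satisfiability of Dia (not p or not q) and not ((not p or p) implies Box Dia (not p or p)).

1. Dia (not p or not q) and not ((not p or p) implies Box Dia (not p or p)), w0
2. Dia (not p or not q), w0
3. not ((not p or p) implies Box Dia (not p or p)), w0
4. not p or p, w0
5. not Box Dia (not p or p), w0
6. p, w0
7. not p or not q, w1
8. not q, w1
9. not Dia (not p or p), w2
10. not (not p or p), w0
11. not p, w0
Accessibility: w0Rw0, w0Rw1, w0Rw2, w1Rw0, w1Rw1, w1Rw2, w2Rw0, w2Rw1, w2Rw2
Branch closes: p and not p both at w0.
Every branch closes; the branch above is one of them.

No, unsatisfiable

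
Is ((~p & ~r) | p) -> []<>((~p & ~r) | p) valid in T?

Tableau for the negation ~(((~p & ~r) | p) -> []<>((~p & ~r) | p)):
1. ~(((~p & ~r) | p) -> []<>((~p & ~r) | p)), w0
2. (~p & ~r) | p, w0
3. ~[]<>((~p & ~r) | p), w0
4. p, w0
5. ~<>((~p & ~r) | p), w1
6. ~((~p & ~r) | p), w1
7. ~(~p & ~r), w1
8. ~p, w1
9. r, w1
Accessibility: w0Rw0, w0Rw1, w1Rw1
The negation has an open branch (countermodel exists).

No, not valid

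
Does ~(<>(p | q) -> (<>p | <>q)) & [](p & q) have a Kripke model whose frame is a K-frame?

Unsatisfiable

1. ~(<>(p | q) -> (<>p | <>q)) & [](p & q), 0
2. ~(<>(p | q) -> (<>p | <>q)), 0   [&-rule on 1]
3. [](p & q), 0   [&-rule on 1]
4. <>(p | q), 0   [~->-rule on 2]
5. ~(<>p | <>q), 0   [~->-rule on 2]
6. ~<>p, 0   [~|-rule on 5]
7. ~<>q, 0   [~|-rule on 5]
8. p | q, 1   [<>-rule on 4: fresh world 1, 0R1]
9. p & q, 1   [[]-rule on 3 via 0R1]
10. p, 1   [&-rule on 9]
11. q, 1   [&-rule on 9]
12. ~p, 1   [~<>-rule on 6 via 0R1]
Accessibility: 0R1
Branch closes: p and ~p both at 1.
Every branch closes; the branch above is one of them.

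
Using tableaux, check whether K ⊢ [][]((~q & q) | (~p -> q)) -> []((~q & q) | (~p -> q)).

Invalid (countermodel exists)

Tableau for the negation ~([][]((~q & q) | (~p -> q)) -> []((~q & q) | (~p -> q))):
1. ~([][]((~q & q) | (~p -> q)) -> []((~q & q) | (~p -> q))), w0
2. [][]((~q & q) | (~p -> q)), w0   [~->-rule on 1]
3. ~[]((~q & q) | (~p -> q)), w0   [~->-rule on 1]
4. ~((~q & q) | (~p -> q)), w1   [~[]-rule on 3: fresh world w1, w0Rw1]
5. ~(~q & q), w1   [~|-rule on 4]
6. ~(~p -> q), w1   [~|-rule on 4]
7. ~p, w1   [~->-rule on 6]
8. ~q, w1   [~->-rule on 6]
9. []((~q & q) | (~p -> q)), w1   [[]-rule on 2 via w0Rw1]
Accessibility: w0Rw1
The negation has an open branch (countermodel exists).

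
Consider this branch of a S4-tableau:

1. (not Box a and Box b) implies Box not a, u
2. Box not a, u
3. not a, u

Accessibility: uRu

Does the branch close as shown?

Open

No atom appears with both signs at the same world.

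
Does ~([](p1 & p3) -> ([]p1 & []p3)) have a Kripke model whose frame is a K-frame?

No, unsatisfiable

1. ~([](p1 & p3) -> ([]p1 & []p3)), u
2. [](p1 & p3), u
3. ~([]p1 & []p3), u
4. ~[]p3, u
5. ~p3, v
6. p1 & p3, v
7. p1, v
8. p3, v
Accessibility: uRv
Branch closes: p3 and ~p3 both at v.
(One branch shown.) All branches close.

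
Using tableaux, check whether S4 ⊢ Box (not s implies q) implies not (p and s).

Not valid

Tableau for the negation not (Box (not s implies q) implies not (p and s)):
1. not (Box (not s implies q) implies not (p and s)), w0
2. Box (not s implies q), w0
3. p and s, w0
4. p, w0
5. s, w0
6. not s implies q, w0
7. q, w0
Accessibility: w0Rw0
The negation has an open branch (countermodel exists).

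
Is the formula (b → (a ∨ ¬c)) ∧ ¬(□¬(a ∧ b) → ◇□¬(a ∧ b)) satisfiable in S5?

1. (b → (a ∨ ¬c)) ∧ ¬(□¬(a ∧ b) → ◇□¬(a ∧ b)), w0
2. b → (a ∨ ¬c), w0   [∧-rule on 1]
3. ¬(□¬(a ∧ b) → ◇□¬(a ∧ b)), w0   [∧-rule on 1]
4. □¬(a ∧ b), w0   [¬→-rule on 3]
5. ¬◇□¬(a ∧ b), w0   [¬→-rule on 3]
6. ¬(a ∧ b), w0   [□-rule on 4 via w0Rw0]
7. ¬□¬(a ∧ b), w0   [¬◇-rule on 5 via w0Rw0]
8. a ∨ ¬c, w0   [→-rule on 2 (branches; this branch)]
9. ¬b, w0   [¬∧-rule on 6 (branches; this branch)]
10. ¬c, w0   [∨-rule on 8 (branches; this branch)]
11. a ∧ b, w1   [¬□-rule on 7: fresh world w1, w0Rw1]
12. a, w1   [∧-rule on 11]
13. b, w1   [∧-rule on 11]
14. ¬(a ∧ b), w1   [□-rule on 4 via w0Rw1]
15. ¬□¬(a ∧ b), w1   [¬◇-rule on 5 via w0Rw1]
16. ¬b, w1   [¬∧-rule on 14 (branches; this branch)]
Accessibility: w0Rw0, w0Rw1, w1Rw0, w1Rw1
Branch closes: b and ¬b both at w1.
All branches of the tableau close; one closing branch shown above.

Unsatisfiable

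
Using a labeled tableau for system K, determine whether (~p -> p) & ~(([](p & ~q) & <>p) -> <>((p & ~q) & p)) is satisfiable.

1. (~p -> p) & ~(([](p & ~q) & <>p) -> <>((p & ~q) & p)), 0
2. ~p -> p, 0
3. ~(([](p & ~q) & <>p) -> <>((p & ~q) & p)), 0
4. [](p & ~q) & <>p, 0
5. ~<>((p & ~q) & p), 0
6. [](p & ~q), 0
7. <>p, 0
8. p, 0
9. p, 1
10. ~((p & ~q) & p), 1
11. p & ~q, 1
12. ~q, 1
13. ~(p & ~q), 1
14. q, 1
Accessibility: 0R1
Branch closes: q and ~q both at 1.
Every branch closes; the branch above is one of them.

Unsatisfiable (every branch closes)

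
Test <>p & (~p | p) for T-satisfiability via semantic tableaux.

Yes, satisfiable

1. <>p & (~p | p), u
2. <>p, u
3. ~p | p, u
4. p, u
5. p, v
Accessibility: uRu, uRv, vRv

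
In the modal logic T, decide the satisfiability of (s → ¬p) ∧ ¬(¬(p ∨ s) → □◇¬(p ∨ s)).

1. (s → ¬p) ∧ ¬(¬(p ∨ s) → □◇¬(p ∨ s)), 0
2. s → ¬p, 0
3. ¬(¬(p ∨ s) → □◇¬(p ∨ s)), 0
4. ¬(p ∨ s), 0
5. ¬□◇¬(p ∨ s), 0
6. ¬p, 0
7. ¬s, 0
8. ¬◇¬(p ∨ s), 1
9. p ∨ s, 1
10. s, 1
Accessibility: 0R0, 0R1, 1R1

Satisfiable (open branch found)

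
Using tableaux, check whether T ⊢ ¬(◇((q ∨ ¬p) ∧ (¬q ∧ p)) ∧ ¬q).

Tableau for the negation ◇((q ∨ ¬p) ∧ (¬q ∧ p)) ∧ ¬q:
1. ◇((q ∨ ¬p) ∧ (¬q ∧ p)) ∧ ¬q, w0
2. ◇((q ∨ ¬p) ∧ (¬q ∧ p)), w0
3. ¬q, w0
4. (q ∨ ¬p) ∧ (¬q ∧ p), w1
5. q ∨ ¬p, w1
6. ¬q ∧ p, w1
7. ¬q, w1
8. p, w1
9. ¬p, w1
Accessibility: w0Rw0, w0Rw1, w1Rw1
Branch closes: p and ¬p both at w1.
All branches of the negation close; one closing branch shown above.

Yes, valid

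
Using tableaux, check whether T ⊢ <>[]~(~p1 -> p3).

No, not valid

Tableau for the negation ~<>[]~(~p1 -> p3):
1. ~<>[]~(~p1 -> p3), u
2. ~[]~(~p1 -> p3), u
3. ~p1 -> p3, v
4. ~[]~(~p1 -> p3), v
5. p3, v
6. ~p1 -> p3, w
7. p3, w
Accessibility: uRu, uRv, vRv, vRw, wRw
The negation has an open branch (countermodel exists).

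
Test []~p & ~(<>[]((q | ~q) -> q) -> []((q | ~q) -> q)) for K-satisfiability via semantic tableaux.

Satisfiable (open branch found)

1. []~p & ~(<>[]((q | ~q) -> q) -> []((q | ~q) -> q)), u
2. []~p, u   [&-rule on 1]
3. ~(<>[]((q | ~q) -> q) -> []((q | ~q) -> q)), u   [&-rule on 1]
4. <>[]((q | ~q) -> q), u   [~->-rule on 3]
5. ~[]((q | ~q) -> q), u   [~->-rule on 3]
6. []((q | ~q) -> q), v   [<>-rule on 4: fresh world v, uRv]
7. ~p, v   [[]-rule on 2 via uRv]
8. ~((q | ~q) -> q), w   [~[]-rule on 5: fresh world w, uRw]
9. q | ~q, w   [~->-rule on 8]
10. ~q, w   [~->-rule on 8]
11. ~p, w   [[]-rule on 2 via uRw]
Accessibility: uRv, uRw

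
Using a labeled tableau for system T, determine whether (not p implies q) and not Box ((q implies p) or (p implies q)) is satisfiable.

1. (not p implies q) and not Box ((q implies p) or (p implies q)), w0
2. not p implies q, w0
3. not Box ((q implies p) or (p implies q)), w0
4. q, w0
5. not ((q implies p) or (p implies q)), w1
6. not (q implies p), w1
7. not (p implies q), w1
8. q, w1
9. not p, w1
10. p, w1
11. not q, w1
Accessibility: w0Rw0, w0Rw1, w1Rw1
Branch closes: p and not p both at w1.
Every branch closes; the branch above is one of them.

Unsatisfiable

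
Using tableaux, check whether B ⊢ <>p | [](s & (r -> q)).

Invalid (countermodel exists)

Tableau for the negation ~(<>p | [](s & (r -> q))):
1. ~(<>p | [](s & (r -> q))), u
2. ~<>p, u
3. ~[](s & (r -> q)), u
4. ~p, u
5. ~(s & (r -> q)), v
6. ~p, v
7. ~(r -> q), v
8. r, v
9. ~q, v
Accessibility: uRu, uRv, vRu, vRv
The negation has an open branch (countermodel exists).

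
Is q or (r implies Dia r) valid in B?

Valid in B

Tableau for the negation not (q or (r implies Dia r)):
1. not (q or (r implies Dia r)), w0
2. not q, w0   [neg-or-rule on 1]
3. not (r implies Dia r), w0   [neg-or-rule on 1]
4. r, w0   [neg-implies-rule on 3]
5. not Dia r, w0   [neg-implies-rule on 3]
6. not r, w0   [neg-Dia-rule on 5 via w0Rw0]
Accessibility: w0Rw0
Branch closes: r and not r both at w0.
All branches of the negation close; one closing branch shown above.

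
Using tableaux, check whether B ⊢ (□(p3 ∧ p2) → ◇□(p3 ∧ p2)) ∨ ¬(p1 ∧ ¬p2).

Tableau for the negation ¬((□(p3 ∧ p2) → ◇□(p3 ∧ p2)) ∨ ¬(p1 ∧ ¬p2)):
1. ¬((□(p3 ∧ p2) → ◇□(p3 ∧ p2)) ∨ ¬(p1 ∧ ¬p2)), 0
2. ¬(□(p3 ∧ p2) → ◇□(p3 ∧ p2)), 0
3. p1 ∧ ¬p2, 0
4. □(p3 ∧ p2), 0
5. ¬◇□(p3 ∧ p2), 0
6. p1, 0
7. ¬p2, 0
8. p3 ∧ p2, 0
9. p3, 0
10. p2, 0
Accessibility: 0R0
Branch closes: p2 and ¬p2 both at 0.
Every branch of the negation's tableau closes; the branch above is one of them.

Valid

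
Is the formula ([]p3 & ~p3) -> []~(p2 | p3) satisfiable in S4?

Yes, satisfiable

1. ([]p3 & ~p3) -> []~(p2 | p3), w0
2. []~(p2 | p3), w0
3. ~(p2 | p3), w0
4. ~p2, w0
5. ~p3, w0
Accessibility: w0Rw0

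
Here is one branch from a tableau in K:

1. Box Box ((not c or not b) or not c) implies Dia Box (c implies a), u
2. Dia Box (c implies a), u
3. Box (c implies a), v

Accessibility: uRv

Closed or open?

No, open

No atom appears with both signs at the same world.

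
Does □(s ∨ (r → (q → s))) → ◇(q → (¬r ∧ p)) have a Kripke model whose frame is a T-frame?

1. □(s ∨ (r → (q → s))) → ◇(q → (¬r ∧ p)), u
2. ◇(q → (¬r ∧ p)), u
3. q → (¬r ∧ p), v
4. ¬r ∧ p, v
5. ¬r, v
6. p, v
Accessibility: uRu, uRv, vRv

Satisfiable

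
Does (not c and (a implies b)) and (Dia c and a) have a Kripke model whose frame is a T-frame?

Yes, satisfiable

1. (not c and (a implies b)) and (Dia c and a), 0
2. not c and (a implies b), 0   [and-rule on 1]
3. Dia c and a, 0   [and-rule on 1]
4. not c, 0   [and-rule on 2]
5. a implies b, 0   [and-rule on 2]
6. Dia c, 0   [and-rule on 3]
7. a, 0   [and-rule on 3]
8. b, 0   [implies-rule on 5 (branches; this branch)]
9. c, 1   [Dia-rule on 6: fresh world 1, 0R1]
Accessibility: 0R0, 0R1, 1R1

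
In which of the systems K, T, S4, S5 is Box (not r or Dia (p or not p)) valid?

T, S4, S5

T-tableau for the negation not Box (not r or Dia (p or not p)):
1. not Box (not r or Dia (p or not p)), 0
2. not (not r or Dia (p or not p)), 1   [neg-Box-rule on 1: fresh world 1, 0R1]
3. r, 1   [neg-or-rule on 2]
4. not Dia (p or not p), 1   [neg-or-rule on 2]
5. not (p or not p), 1   [neg-Dia-rule on 4 via 1R1]
6. not p, 1   [neg-or-rule on 5]
7. p, 1   [neg-or-rule on 5]
Accessibility: 0R0, 0R1, 1R1
Branch closes: p and not p both at 1.
Every branch closes (one shown): valid in T, hence also in S4, S5 (every theorem of T is a theorem of S4 and S5).
K-tableau for the negation not Box (not r or Dia (p or not p)):
1. not Box (not r or Dia (p or not p)), 0
2. not (not r or Dia (p or not p)), 1   [neg-Box-rule on 1: fresh world 1, 0R1]
3. r, 1   [neg-or-rule on 2]
4. not Dia (p or not p), 1   [neg-or-rule on 2]
Accessibility: 0R1
Complete open branch: countermodel on a K-frame, so not valid in K.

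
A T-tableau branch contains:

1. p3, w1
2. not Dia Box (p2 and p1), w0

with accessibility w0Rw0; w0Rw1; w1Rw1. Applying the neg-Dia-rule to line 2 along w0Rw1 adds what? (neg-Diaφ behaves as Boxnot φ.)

neg-Diaφ behaves as Boxnot φ: propagate the negated body to each accessible world.

not Box (p2 and p1), w1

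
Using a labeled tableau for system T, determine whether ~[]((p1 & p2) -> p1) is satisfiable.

1. ~[]((p1 & p2) -> p1), 0
2. ~((p1 & p2) -> p1), 1   [~[]-rule on 1: fresh world 1, 0R1]
3. p1 & p2, 1   [~->-rule on 2]
4. ~p1, 1   [~->-rule on 2]
5. p1, 1   [&-rule on 3]
6. p2, 1   [&-rule on 3]
Accessibility: 0R0, 0R1, 1R1
Branch closes: p1 and ~p1 both at 1.
Every branch closes; the branch above is one of them.

Unsatisfiable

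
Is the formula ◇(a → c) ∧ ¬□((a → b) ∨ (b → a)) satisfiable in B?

Unsatisfiable (every branch closes)

1. ◇(a → c) ∧ ¬□((a → b) ∨ (b → a)), w0
2. ◇(a → c), w0
3. ¬□((a → b) ∨ (b → a)), w0
4. a → c, w1
5. c, w1
6. ¬((a → b) ∨ (b → a)), w2
7. ¬(a → b), w2
8. ¬(b → a), w2
9. a, w2
10. ¬b, w2
11. b, w2
12. ¬a, w2
Accessibility: w0Rw0, w0Rw1, w0Rw2, w1Rw0, w1Rw1, w2Rw0, w2Rw2
Branch closes: b and ¬b both at w2.
All branches of the tableau close; one closing branch shown above.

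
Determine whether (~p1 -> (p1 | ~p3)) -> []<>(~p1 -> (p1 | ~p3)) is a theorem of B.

Valid

Tableau for the negation ~((~p1 -> (p1 | ~p3)) -> []<>(~p1 -> (p1 | ~p3))):
1. ~((~p1 -> (p1 | ~p3)) -> []<>(~p1 -> (p1 | ~p3))), 0
2. ~p1 -> (p1 | ~p3), 0   [~->-rule on 1]
3. ~[]<>(~p1 -> (p1 | ~p3)), 0   [~->-rule on 1]
4. p1 | ~p3, 0   [->-rule on 2 (branches; this branch)]
5. ~p3, 0   [|-rule on 4 (branches; this branch)]
6. ~<>(~p1 -> (p1 | ~p3)), 1   [~[]-rule on 3: fresh world 1, 0R1]
7. ~(~p1 -> (p1 | ~p3)), 0   [~<>-rule on 6 via 1R0]
8. ~p1, 0   [~->-rule on 7]
9. ~(p1 | ~p3), 0   [~->-rule on 7]
10. p3, 0   [~|-rule on 9]
Accessibility: 0R0, 0R1, 1R0, 1R1
Branch closes: p3 and ~p3 both at 0.
Every branch of the negation's tableau closes; the branch above is one of them.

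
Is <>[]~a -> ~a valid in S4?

Invalid (countermodel exists)

Tableau for the negation ~(<>[]~a -> ~a):
1. ~(<>[]~a -> ~a), 0
2. <>[]~a, 0   [~->-rule on 1]
3. a, 0   [~->-rule on 1]
4. []~a, 1   [<>-rule on 2: fresh world 1, 0R1]
5. ~a, 1   [[]-rule on 4 via 1R1]
Accessibility: 0R0, 0R1, 1R1
The negation has an open branch (countermodel exists).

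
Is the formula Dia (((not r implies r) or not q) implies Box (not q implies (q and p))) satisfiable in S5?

1. Dia (((not r implies r) or not q) implies Box (not q implies (q and p))), w0
2. ((not r implies r) or not q) implies Box (not q implies (q and p)), w1   [Dia-rule on 1: fresh world w1, w0Rw1]
3. Box (not q implies (q and p)), w1   [implies-rule on 2 (branches; this branch)]
4. not q implies (q and p), w0   [Box-rule on 3 via w1Rw0]
5. not q implies (q and p), w1   [Box-rule on 3 via w1Rw1]
6. q and p, w0   [implies-rule on 4 (branches; this branch)]
7. q, w0   [and-rule on 6]
8. p, w0   [and-rule on 6]
9. q and p, w1   [implies-rule on 5 (branches; this branch)]
10. q, w1   [and-rule on 9]
11. p, w1   [and-rule on 9]
Accessibility: w0Rw0, w0Rw1, w1Rw0, w1Rw1

Satisfiable (open branch found)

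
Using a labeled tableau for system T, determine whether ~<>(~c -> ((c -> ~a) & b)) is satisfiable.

Yes, satisfiable

1. ~<>(~c -> ((c -> ~a) & b)), u
2. ~(~c -> ((c -> ~a) & b)), u
3. ~c, u
4. ~((c -> ~a) & b), u
5. ~b, u
Accessibility: uRu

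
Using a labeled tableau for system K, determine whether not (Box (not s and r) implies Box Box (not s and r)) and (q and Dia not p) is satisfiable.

Satisfiable (open branch found)

1. not (Box (not s and r) implies Box Box (not s and r)) and (q and Dia not p), 0
2. not (Box (not s and r) implies Box Box (not s and r)), 0
3. q and Dia not p, 0
4. Box (not s and r), 0
5. not Box Box (not s and r), 0
6. q, 0
7. Dia not p, 0
8. not Box (not s and r), 1
9. not s and r, 1
10. not s, 1
11. r, 1
12. not p, 2
13. not s and r, 2
14. not s, 2
15. r, 2
16. not (not s and r), 3
17. not r, 3
Accessibility: 0R1, 0R2, 1R3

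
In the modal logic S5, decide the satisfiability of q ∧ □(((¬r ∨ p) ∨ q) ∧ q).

1. q ∧ □(((¬r ∨ p) ∨ q) ∧ q), 0
2. q, 0
3. □(((¬r ∨ p) ∨ q) ∧ q), 0
4. ((¬r ∨ p) ∨ q) ∧ q, 0
5. (¬r ∨ p) ∨ q, 0
Accessibility: 0R0

Satisfiable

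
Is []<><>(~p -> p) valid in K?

Invalid (countermodel exists)

Tableau for the negation ~[]<><>(~p -> p):
1. ~[]<><>(~p -> p), 0
2. ~<><>(~p -> p), 1
Accessibility: 0R1
The negation has an open branch (countermodel exists).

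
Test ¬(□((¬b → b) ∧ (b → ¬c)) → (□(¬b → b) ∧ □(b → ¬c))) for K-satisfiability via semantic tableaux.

1. ¬(□((¬b → b) ∧ (b → ¬c)) → (□(¬b → b) ∧ □(b → ¬c))), w0
2. □((¬b → b) ∧ (b → ¬c)), w0
3. ¬(□(¬b → b) ∧ □(b → ¬c)), w0
4. ¬□(b → ¬c), w0
5. ¬(b → ¬c), w1
6. b, w1
7. c, w1
8. (¬b → b) ∧ (b → ¬c), w1
9. ¬b → b, w1
10. b → ¬c, w1
11. ¬c, w1
Accessibility: w0Rw1
Branch closes: c and ¬c both at w1.
Every branch closes; the branch above is one of them.

No, unsatisfiable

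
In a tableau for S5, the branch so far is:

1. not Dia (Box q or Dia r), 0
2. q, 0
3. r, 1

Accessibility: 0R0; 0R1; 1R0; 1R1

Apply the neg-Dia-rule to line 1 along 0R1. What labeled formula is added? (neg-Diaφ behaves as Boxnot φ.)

not (Box q or Dia r), 1

neg-Diaφ behaves as Boxnot φ: propagate the negated body to each accessible world.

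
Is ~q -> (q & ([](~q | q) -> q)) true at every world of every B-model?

Tableau for the negation ~(~q -> (q & ([](~q | q) -> q))):
1. ~(~q -> (q & ([](~q | q) -> q))), u
2. ~q, u
3. ~(q & ([](~q | q) -> q)), u
4. ~([](~q | q) -> q), u
5. [](~q | q), u
6. ~q | q, u
Accessibility: uRu
The negation has an open branch (countermodel exists).

Not valid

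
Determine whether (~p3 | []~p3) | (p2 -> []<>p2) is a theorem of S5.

Valid

Tableau for the negation ~((~p3 | []~p3) | (p2 -> []<>p2)):
1. ~((~p3 | []~p3) | (p2 -> []<>p2)), u
2. ~(~p3 | []~p3), u
3. ~(p2 -> []<>p2), u
4. p3, u
5. ~[]~p3, u
6. p2, u
7. ~[]<>p2, u
8. p3, v
9. ~<>p2, w
10. ~p2, u
Accessibility: uRu, uRv, uRw, vRu, vRv, vRw, wRu, wRv, wRw
Branch closes: p2 and ~p2 both at u.
Every branch of the negation's tableau closes; the branch above is one of them.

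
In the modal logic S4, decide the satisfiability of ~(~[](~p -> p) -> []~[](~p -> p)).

Satisfiable

1. ~(~[](~p -> p) -> []~[](~p -> p)), 0
2. ~[](~p -> p), 0
3. ~[]~[](~p -> p), 0
4. ~(~p -> p), 1
5. ~p, 1
6. [](~p -> p), 2
7. ~p -> p, 2
8. p, 2
Accessibility: 0R0, 0R1, 0R2, 1R1, 2R2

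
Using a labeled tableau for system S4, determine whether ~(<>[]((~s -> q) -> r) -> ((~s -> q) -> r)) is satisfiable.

Satisfiable (open branch found)

1. ~(<>[]((~s -> q) -> r) -> ((~s -> q) -> r)), 0
2. <>[]((~s -> q) -> r), 0
3. ~((~s -> q) -> r), 0
4. ~s -> q, 0
5. ~r, 0
6. q, 0
7. []((~s -> q) -> r), 1
8. (~s -> q) -> r, 1
9. r, 1
Accessibility: 0R0, 0R1, 1R1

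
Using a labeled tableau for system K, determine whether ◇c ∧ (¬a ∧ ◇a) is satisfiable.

Yes, satisfiable

1. ◇c ∧ (¬a ∧ ◇a), u
2. ◇c, u
3. ¬a ∧ ◇a, u
4. ¬a, u
5. ◇a, u
6. c, v
7. a, w
Accessibility: uRv, uRw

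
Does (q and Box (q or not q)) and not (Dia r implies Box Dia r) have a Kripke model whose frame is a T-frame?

1. (q and Box (q or not q)) and not (Dia r implies Box Dia r), u
2. q and Box (q or not q), u   [and-rule on 1]
3. not (Dia r implies Box Dia r), u   [and-rule on 1]
4. q, u   [and-rule on 2]
5. Box (q or not q), u   [and-rule on 2]
6. Dia r, u   [neg-implies-rule on 3]
7. not Box Dia r, u   [neg-implies-rule on 3]
8. q or not q, u   [Box-rule on 5 via uRu]
9. r, v   [Dia-rule on 6: fresh world v, uRv]
10. q or not q, v   [Box-rule on 5 via uRv]
11. not q, v   [or-rule on 10 (branches; this branch)]
12. not Dia r, w   [neg-Box-rule on 7: fresh world w, uRw]
13. q or not q, w   [Box-rule on 5 via uRw]
14. not r, w   [neg-Dia-rule on 12 via wRw]
15. not q, w   [or-rule on 13 (branches; this branch)]
Accessibility: uRu, uRv, uRw, vRv, wRw

Satisfiable (open branch found)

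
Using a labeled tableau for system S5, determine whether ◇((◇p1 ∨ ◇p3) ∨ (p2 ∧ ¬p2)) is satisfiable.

Yes, satisfiable

1. ◇((◇p1 ∨ ◇p3) ∨ (p2 ∧ ¬p2)), 0
2. (◇p1 ∨ ◇p3) ∨ (p2 ∧ ¬p2), 1   [◇-rule on 1: fresh world 1, 0R1]
3. ◇p1 ∨ ◇p3, 1   [∨-rule on 2 (branches; this branch)]
4. ◇p3, 1   [∨-rule on 3 (branches; this branch)]
5. p3, 2   [◇-rule on 4: fresh world 2, 1R2]
Accessibility: 0R0, 0R1, 0R2, 1R0, 1R1, 1R2, 2R0, 2R1, 2R2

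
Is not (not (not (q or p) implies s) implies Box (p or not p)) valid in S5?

No, not valid

Tableau for the negation not (not (q or p) implies s) implies Box (p or not p):
1. not (not (q or p) implies s) implies Box (p or not p), w0
2. Box (p or not p), w0
3. p or not p, w0
4. not p, w0
Accessibility: w0Rw0
The negation has an open branch (countermodel exists).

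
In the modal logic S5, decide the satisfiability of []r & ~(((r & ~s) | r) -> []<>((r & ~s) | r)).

No, unsatisfiable

1. []r & ~(((r & ~s) | r) -> []<>((r & ~s) | r)), 0
2. []r, 0
3. ~(((r & ~s) | r) -> []<>((r & ~s) | r)), 0
4. (r & ~s) | r, 0
5. ~[]<>((r & ~s) | r), 0
6. r, 0
7. r & ~s, 0
8. ~s, 0
9. ~<>((r & ~s) | r), 1
10. r, 1
11. ~((r & ~s) | r), 0
12. ~(r & ~s), 0
13. ~r, 0
Accessibility: 0R0, 0R1, 1R0, 1R1
Branch closes: r and ~r both at 0.
(One branch shown.) All branches close.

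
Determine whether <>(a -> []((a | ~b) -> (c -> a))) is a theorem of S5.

Yes, valid

Tableau for the negation ~<>(a -> []((a | ~b) -> (c -> a))):
1. ~<>(a -> []((a | ~b) -> (c -> a))), 0
2. ~(a -> []((a | ~b) -> (c -> a))), 0
3. a, 0
4. ~[]((a | ~b) -> (c -> a)), 0
5. ~((a | ~b) -> (c -> a)), 1
6. a | ~b, 1
7. ~(c -> a), 1
8. c, 1
9. ~a, 1
10. ~(a -> []((a | ~b) -> (c -> a))), 1
11. a, 1
12. ~[]((a | ~b) -> (c -> a)), 1
Accessibility: 0R0, 0R1, 1R0, 1R1
Branch closes: a and ~a both at 1.
All branches of the negation close; one closing branch shown above.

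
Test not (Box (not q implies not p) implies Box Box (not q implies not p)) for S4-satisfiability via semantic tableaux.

1. not (Box (not q implies not p) implies Box Box (not q implies not p)), 0
2. Box (not q implies not p), 0
3. not Box Box (not q implies not p), 0
4. not q implies not p, 0
5. not p, 0
6. not Box (not q implies not p), 1
7. not q implies not p, 1
8. not p, 1
9. not (not q implies not p), 2
10. not q, 2
11. p, 2
12. not q implies not p, 2
13. not p, 2
Accessibility: 0R0, 0R1, 0R2, 1R1, 1R2, 2R2
Branch closes: p and not p both at 2.
(One branch shown.) All branches close.

Unsatisfiable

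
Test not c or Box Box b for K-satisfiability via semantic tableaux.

Yes, satisfiable

1. not c or Box Box b, u
2. Box Box b, u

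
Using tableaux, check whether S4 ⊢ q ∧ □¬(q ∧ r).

Not valid

Tableau for the negation ¬(q ∧ □¬(q ∧ r)):
1. ¬(q ∧ □¬(q ∧ r)), 0
2. ¬□¬(q ∧ r), 0   [¬∧-rule on 1 (branches; this branch)]
3. q ∧ r, 1   [¬□-rule on 2: fresh world 1, 0R1]
4. q, 1   [∧-rule on 3]
5. r, 1   [∧-rule on 3]
Accessibility: 0R0, 0R1, 1R1
The negation has an open branch (countermodel exists).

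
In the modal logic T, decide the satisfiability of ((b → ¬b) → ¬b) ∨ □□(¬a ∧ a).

1. ((b → ¬b) → ¬b) ∨ □□(¬a ∧ a), u
2. (b → ¬b) → ¬b, u   [∨-rule on 1 (branches; this branch)]
3. ¬b, u   [→-rule on 2 (branches; this branch)]
Accessibility: uRu

Satisfiable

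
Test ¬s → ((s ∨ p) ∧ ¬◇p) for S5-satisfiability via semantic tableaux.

Yes, satisfiable

1. ¬s → ((s ∨ p) ∧ ¬◇p), u
2. (s ∨ p) ∧ ¬◇p, u
3. s ∨ p, u
4. ¬◇p, u
5. ¬p, u
6. s, u
Accessibility: uRu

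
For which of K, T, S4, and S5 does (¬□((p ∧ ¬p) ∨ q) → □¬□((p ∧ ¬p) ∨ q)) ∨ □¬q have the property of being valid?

S5

S5-tableau for the negation ¬((¬□((p ∧ ¬p) ∨ q) → □¬□((p ∧ ¬p) ∨ q)) ∨ □¬q):
1. ¬((¬□((p ∧ ¬p) ∨ q) → □¬□((p ∧ ¬p) ∨ q)) ∨ □¬q), 0
2. ¬(¬□((p ∧ ¬p) ∨ q) → □¬□((p ∧ ¬p) ∨ q)), 0
3. ¬□¬q, 0
4. ¬□((p ∧ ¬p) ∨ q), 0
5. ¬□¬□((p ∧ ¬p) ∨ q), 0
6. q, 1
7. ¬((p ∧ ¬p) ∨ q), 2
8. ¬(p ∧ ¬p), 2
9. ¬q, 2
10. p, 2
11. □((p ∧ ¬p) ∨ q), 3
12. (p ∧ ¬p) ∨ q, 0
13. (p ∧ ¬p) ∨ q, 1
14. (p ∧ ¬p) ∨ q, 2
15. (p ∧ ¬p) ∨ q, 3
16. q, 0
17. p ∧ ¬p, 2
18. ¬p, 2
Accessibility: 0R0, 0R1, 0R2, 0R3, 1R0, 1R1, 1R2, 1R3, 2R0, 2R1, 2R2, 2R3, 3R0, 3R1, 3R2, 3R3
Branch closes: p and ¬p both at 2.
Every branch closes (one shown): valid in S5.
S4-tableau for the negation ¬((¬□((p ∧ ¬p) ∨ q) → □¬□((p ∧ ¬p) ∨ q)) ∨ □¬q):
1. ¬((¬□((p ∧ ¬p) ∨ q) → □¬□((p ∧ ¬p) ∨ q)) ∨ □¬q), 0
2. ¬(¬□((p ∧ ¬p) ∨ q) → □¬□((p ∧ ¬p) ∨ q)), 0
3. ¬□¬q, 0
4. ¬□((p ∧ ¬p) ∨ q), 0
5. ¬□¬□((p ∧ ¬p) ∨ q), 0
6. q, 1
7. ¬((p ∧ ¬p) ∨ q), 2
8. ¬(p ∧ ¬p), 2
9. ¬q, 2
10. p, 2
11. □((p ∧ ¬p) ∨ q), 3
12. (p ∧ ¬p) ∨ q, 3
13. q, 3
Accessibility: 0R0, 0R1, 0R2, 0R3, 1R1, 2R2, 3R3
Complete open branch: countermodel on an S4-frame, so not valid in S4, nor in K, T (the same frame is also a K-frame and a T-frame).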